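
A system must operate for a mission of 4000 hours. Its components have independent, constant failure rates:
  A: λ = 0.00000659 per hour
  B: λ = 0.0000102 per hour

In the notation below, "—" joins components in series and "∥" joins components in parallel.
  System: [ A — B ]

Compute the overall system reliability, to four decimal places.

R(A) = exp(−0.00000659 × 4000) = 0.973984
R(B) = exp(−0.0000102 × 4000) = 0.960021
Series (A and B): 0.973984 × 0.960021 = 0.9350

0.9350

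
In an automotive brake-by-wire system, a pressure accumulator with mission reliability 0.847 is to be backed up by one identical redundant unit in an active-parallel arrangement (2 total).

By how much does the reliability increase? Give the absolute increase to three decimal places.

R_before = 0.847
R_after = 1 − (1 − 0.847)^2 = 0.977
ΔR = 0.977 − 0.847 = 0.130

0.130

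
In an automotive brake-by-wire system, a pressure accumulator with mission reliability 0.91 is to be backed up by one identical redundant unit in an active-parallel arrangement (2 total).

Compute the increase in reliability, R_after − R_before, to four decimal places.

0.0819

R_before = 0.91
R_after = 1 − (1 − 0.91)^2 = 0.9919
ΔR = 0.9919 − 0.91 = 0.0819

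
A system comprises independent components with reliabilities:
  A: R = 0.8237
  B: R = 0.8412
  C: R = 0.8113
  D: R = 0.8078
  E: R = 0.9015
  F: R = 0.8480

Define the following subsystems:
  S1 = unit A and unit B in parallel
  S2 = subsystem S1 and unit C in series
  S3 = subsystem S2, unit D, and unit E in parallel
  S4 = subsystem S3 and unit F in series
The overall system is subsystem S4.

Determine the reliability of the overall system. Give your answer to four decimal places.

Parallel (A and B): 1 − (1 − 0.823700)(1 − 0.841200) = 0.972004
Series ([0.972004] and C): 0.972004 × 0.811300 = 0.788587
Parallel ([0.788587], D, and E): 1 − (1 − 0.788587)(1 − 0.807800)(1 − 0.901500) = 0.995998
Series ([0.995998] and F): 0.995998 × 0.848000 = 0.8446

0.8446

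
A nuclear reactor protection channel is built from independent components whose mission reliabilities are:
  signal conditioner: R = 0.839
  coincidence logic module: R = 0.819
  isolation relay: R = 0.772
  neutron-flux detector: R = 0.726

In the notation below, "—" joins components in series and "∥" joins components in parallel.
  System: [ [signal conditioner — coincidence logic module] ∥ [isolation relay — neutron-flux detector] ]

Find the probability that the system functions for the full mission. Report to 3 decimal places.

0.862

Series (signal conditioner and coincidence logic module): 0.83900 × 0.81900 = 0.68714
Series (isolation relay and neutron-flux detector): 0.77200 × 0.72600 = 0.56047
Parallel ([0.68714] and [0.56047]): 1 − (1 − 0.68714)(1 − 0.56047) = 0.862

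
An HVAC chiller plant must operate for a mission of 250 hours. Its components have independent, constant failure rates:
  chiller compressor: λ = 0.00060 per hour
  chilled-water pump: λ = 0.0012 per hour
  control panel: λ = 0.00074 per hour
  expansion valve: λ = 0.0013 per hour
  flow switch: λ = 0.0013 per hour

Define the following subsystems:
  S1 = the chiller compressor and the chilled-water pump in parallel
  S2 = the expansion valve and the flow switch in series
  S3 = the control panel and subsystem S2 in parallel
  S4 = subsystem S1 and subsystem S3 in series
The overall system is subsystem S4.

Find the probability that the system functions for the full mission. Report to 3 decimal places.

R(chiller compressor) = exp(−0.00060 × 250) = 0.86071
R(chilled-water pump) = exp(−0.0012 × 250) = 0.74082
R(control panel) = exp(−0.00074 × 250) = 0.83110
R(expansion valve) = exp(−0.0013 × 250) = 0.72253
R(flow switch) = exp(−0.0013 × 250) = 0.72253
Parallel (chiller compressor and chilled-water pump): 1 − (1 − 0.86071)(1 − 0.74082) = 0.96390
Series (expansion valve and flow switch): 0.72253 × 0.72253 = 0.52205
Parallel (control panel and [0.52205]): 1 − (1 − 0.83110)(1 − 0.52205) = 0.91927
Series ([0.96390] and [0.91927]): 0.96390 × 0.91927 = 0.886

0.886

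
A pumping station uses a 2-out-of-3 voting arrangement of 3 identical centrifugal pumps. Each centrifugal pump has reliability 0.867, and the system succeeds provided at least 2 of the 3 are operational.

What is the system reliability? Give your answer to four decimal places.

R = Σ_{i=2}^{3} C(3,i) p^i (1−p)^{3−i} with p = 0.867
C(3,2)·0.867^2·0.133^1 = 0.299924
C(3,3)·0.867^3·0.133^0 = 0.651714
Sum = 0.9516

0.9516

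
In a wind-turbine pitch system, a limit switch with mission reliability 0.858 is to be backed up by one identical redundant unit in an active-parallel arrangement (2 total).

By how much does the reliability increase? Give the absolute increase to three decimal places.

0.122

R_before = 0.858
R_after = 1 − (1 − 0.858)^2 = 0.980
ΔR = 0.980 − 0.858 = 0.122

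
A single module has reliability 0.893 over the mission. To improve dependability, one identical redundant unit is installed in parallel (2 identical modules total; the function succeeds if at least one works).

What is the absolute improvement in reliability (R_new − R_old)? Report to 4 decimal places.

0.0956

R_before = 0.893
R_after = 1 − (1 − 0.893)^2 = 0.9886
ΔR = 0.9886 − 0.893 = 0.0956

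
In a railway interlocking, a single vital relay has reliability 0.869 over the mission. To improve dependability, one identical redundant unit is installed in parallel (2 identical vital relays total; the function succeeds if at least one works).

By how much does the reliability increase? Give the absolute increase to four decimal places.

0.1138

R_before = 0.869
R_after = 1 − (1 − 0.869)^2 = 0.9828
ΔR = 0.9828 − 0.869 = 0.1138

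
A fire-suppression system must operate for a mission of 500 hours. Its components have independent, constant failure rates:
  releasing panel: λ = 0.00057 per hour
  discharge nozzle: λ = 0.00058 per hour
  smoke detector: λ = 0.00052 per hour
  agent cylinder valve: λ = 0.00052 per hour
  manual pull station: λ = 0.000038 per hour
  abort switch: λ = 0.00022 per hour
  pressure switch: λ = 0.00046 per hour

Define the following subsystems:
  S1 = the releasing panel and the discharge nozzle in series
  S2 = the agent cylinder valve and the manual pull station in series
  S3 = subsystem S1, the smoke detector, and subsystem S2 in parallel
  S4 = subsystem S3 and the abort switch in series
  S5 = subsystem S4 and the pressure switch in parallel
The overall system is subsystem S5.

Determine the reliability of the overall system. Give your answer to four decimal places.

R(releasing panel) = exp(−0.00057 × 500) = 0.752014
R(discharge nozzle) = exp(−0.00058 × 500) = 0.748264
R(smoke detector) = exp(−0.00052 × 500) = 0.771052
R(agent cylinder valve) = exp(−0.00052 × 500) = 0.771052
R(manual pull station) = exp(−0.000038 × 500) = 0.981179
R(abort switch) = exp(−0.00022 × 500) = 0.895834
R(pressure switch) = exp(−0.00046 × 500) = 0.794534
Series (releasing panel and discharge nozzle): 0.752014 × 0.748264 = 0.562705
Series (agent cylinder valve and manual pull station): 0.771052 × 0.981179 = 0.756540
Parallel ([0.562705], smoke detector, and [0.756540]): 1 − (1 − 0.562705)(1 − 0.771052)(1 − 0.756540) = 0.975625
Series ([0.975625] and abort switch): 0.975625 × 0.895834 = 0.873998
Parallel ([0.873998] and pressure switch): 1 − (1 − 0.873998)(1 − 0.794534) = 0.9741

0.9741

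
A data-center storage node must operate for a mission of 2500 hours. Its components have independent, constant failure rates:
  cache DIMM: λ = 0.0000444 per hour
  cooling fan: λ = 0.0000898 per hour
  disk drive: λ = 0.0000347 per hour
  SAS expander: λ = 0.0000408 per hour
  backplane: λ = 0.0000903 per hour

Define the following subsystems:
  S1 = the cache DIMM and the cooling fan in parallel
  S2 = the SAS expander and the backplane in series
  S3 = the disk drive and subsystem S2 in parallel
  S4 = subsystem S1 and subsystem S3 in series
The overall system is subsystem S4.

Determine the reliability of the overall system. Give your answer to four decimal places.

R(cache DIMM) = exp(−0.0000444 × 2500) = 0.894939
R(cooling fan) = exp(−0.0000898 × 2500) = 0.798916
R(disk drive) = exp(−0.0000347 × 2500) = 0.916906
R(SAS expander) = exp(−0.0000408 × 2500) = 0.903030
R(backplane) = exp(−0.0000903 × 2500) = 0.797918
Parallel (cache DIMM and cooling fan): 1 − (1 − 0.894939)(1 − 0.798916) = 0.978874
Series (SAS expander and backplane): 0.903030 × 0.797918 = 0.720544
Parallel (disk drive and [0.720544]): 1 − (1 − 0.916906)(1 − 0.720544) = 0.976779
Series ([0.978874] and [0.976779]): 0.978874 × 0.976779 = 0.9561

0.9561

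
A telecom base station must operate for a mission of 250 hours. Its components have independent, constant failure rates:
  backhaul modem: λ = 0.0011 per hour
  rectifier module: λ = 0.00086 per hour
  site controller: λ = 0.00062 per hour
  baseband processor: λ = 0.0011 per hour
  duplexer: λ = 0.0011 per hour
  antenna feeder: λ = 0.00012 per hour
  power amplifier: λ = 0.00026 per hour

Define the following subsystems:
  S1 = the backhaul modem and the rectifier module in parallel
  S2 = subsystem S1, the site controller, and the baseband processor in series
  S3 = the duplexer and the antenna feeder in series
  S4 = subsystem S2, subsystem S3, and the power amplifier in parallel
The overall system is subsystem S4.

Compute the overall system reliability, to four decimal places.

0.9937

R(backhaul modem) = exp(−0.0011 × 250) = 0.759572
R(rectifier module) = exp(−0.00086 × 250) = 0.806541
R(site controller) = exp(−0.00062 × 250) = 0.856415
R(baseband processor) = exp(−0.0011 × 250) = 0.759572
R(duplexer) = exp(−0.0011 × 250) = 0.759572
R(antenna feeder) = exp(−0.00012 × 250) = 0.970446
R(power amplifier) = exp(−0.00026 × 250) = 0.937067
Parallel (backhaul modem and rectifier module): 1 − (1 − 0.759572)(1 − 0.806541) = 0.953487
Series ([0.953487], site controller, and baseband processor): 0.953487 × 0.856415 × 0.759572 = 0.620252
Series (duplexer and antenna feeder): 0.759572 × 0.970446 = 0.737124
Parallel ([0.620252], [0.737124], and power amplifier): 1 − (1 − 0.620252)(1 − 0.737124)(1 − 0.937067) = 0.9937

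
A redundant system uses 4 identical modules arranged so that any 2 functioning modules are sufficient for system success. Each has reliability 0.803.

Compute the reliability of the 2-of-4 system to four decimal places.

0.9739

R = Σ_{i=2}^{4} C(4,i) p^i (1−p)^{4−i} with p = 0.803
C(4,2)·0.803^2·0.197^2 = 0.150146
C(4,3)·0.803^3·0.197^1 = 0.408012
C(4,4)·0.803^4·0.197^0 = 0.415779
Sum = 0.9739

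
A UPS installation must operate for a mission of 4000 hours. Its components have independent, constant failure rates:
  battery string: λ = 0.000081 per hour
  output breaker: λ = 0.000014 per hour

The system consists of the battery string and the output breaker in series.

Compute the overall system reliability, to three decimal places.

R(battery string) = exp(−0.000081 × 4000) = 0.72325
R(output breaker) = exp(−0.000014 × 4000) = 0.94554
Series (battery string and output breaker): 0.72325 × 0.94554 = 0.684

0.684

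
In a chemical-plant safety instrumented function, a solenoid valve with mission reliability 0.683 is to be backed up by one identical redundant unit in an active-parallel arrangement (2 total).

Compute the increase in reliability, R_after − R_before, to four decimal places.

0.2165

R_before = 0.683
R_after = 1 − (1 − 0.683)^2 = 0.8995
ΔR = 0.8995 − 0.683 = 0.2165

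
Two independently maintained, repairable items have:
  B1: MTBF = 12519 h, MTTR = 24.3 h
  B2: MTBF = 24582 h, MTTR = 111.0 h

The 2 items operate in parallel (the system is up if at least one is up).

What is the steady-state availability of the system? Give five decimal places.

A(B1) = MTBF/(MTBF+MTTR) = 12519/(12519+24.3) = 0.998063
A(B2) = MTBF/(MTBF+MTTR) = 24582/(24582+111.0) = 0.995505
Parallel availability: 1 − (1 − 0.998063)(1 − 0.995505) = 0.99999

0.99999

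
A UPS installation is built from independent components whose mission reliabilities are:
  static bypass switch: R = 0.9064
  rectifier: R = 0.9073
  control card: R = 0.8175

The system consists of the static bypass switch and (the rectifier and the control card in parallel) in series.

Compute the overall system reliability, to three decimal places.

0.891

Parallel (rectifier and control card): 1 − (1 − 0.90730)(1 − 0.81750) = 0.98308
Series (static bypass switch and [0.98308]): 0.90640 × 0.98308 = 0.891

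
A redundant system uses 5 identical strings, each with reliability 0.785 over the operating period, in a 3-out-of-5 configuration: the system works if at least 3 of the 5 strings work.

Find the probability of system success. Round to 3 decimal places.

0.930

R = Σ_{i=3}^{5} C(5,i) p^i (1−p)^{5−i} with p = 0.785
C(5,3)·0.785^3·0.215^2 = 0.22361
C(5,4)·0.785^4·0.215^1 = 0.40821
C(5,5)·0.785^5·0.215^0 = 0.29809
Sum = 0.930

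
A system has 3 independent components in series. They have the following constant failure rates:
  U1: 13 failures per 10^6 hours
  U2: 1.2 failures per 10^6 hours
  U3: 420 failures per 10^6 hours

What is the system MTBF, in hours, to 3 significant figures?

Series of exponential components: λ_sys = Σ λ_i
λ_sys = 0.000013 + 0.0000012 + 0.00042 = 4.3420e-04 /h
MTBF = 1 / λ_sys = 2300 h

2300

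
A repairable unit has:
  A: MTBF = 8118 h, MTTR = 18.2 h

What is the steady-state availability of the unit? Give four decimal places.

A(A) = MTBF/(MTBF+MTTR) = 8118/(8118+18.2) = 0.9978

0.9978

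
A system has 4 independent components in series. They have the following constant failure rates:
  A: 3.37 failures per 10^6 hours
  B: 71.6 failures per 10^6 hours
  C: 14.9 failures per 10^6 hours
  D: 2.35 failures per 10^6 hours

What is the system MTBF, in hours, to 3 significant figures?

10800

Series of exponential components: λ_sys = Σ λ_i
λ_sys = 0.00000337 + 0.0000716 + 0.0000149 + 0.00000235 = 9.2220e-05 /h
MTBF = 1 / λ_sys = 10800 h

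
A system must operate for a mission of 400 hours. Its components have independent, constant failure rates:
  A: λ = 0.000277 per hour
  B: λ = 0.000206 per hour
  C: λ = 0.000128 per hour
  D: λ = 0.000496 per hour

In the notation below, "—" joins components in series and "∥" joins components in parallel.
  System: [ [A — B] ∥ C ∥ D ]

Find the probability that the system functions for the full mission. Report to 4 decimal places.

R(A) = exp(−0.000277 × 400) = 0.895118
R(B) = exp(−0.000206 × 400) = 0.920904
R(C) = exp(−0.000128 × 400) = 0.950089
R(D) = exp(−0.000496 × 400) = 0.820042
Series (A and B): 0.895118 × 0.920904 = 0.824318
Parallel ([0.824318], C, and D): 1 − (1 − 0.824318)(1 − 0.950089)(1 − 0.820042) = 0.9984

0.9984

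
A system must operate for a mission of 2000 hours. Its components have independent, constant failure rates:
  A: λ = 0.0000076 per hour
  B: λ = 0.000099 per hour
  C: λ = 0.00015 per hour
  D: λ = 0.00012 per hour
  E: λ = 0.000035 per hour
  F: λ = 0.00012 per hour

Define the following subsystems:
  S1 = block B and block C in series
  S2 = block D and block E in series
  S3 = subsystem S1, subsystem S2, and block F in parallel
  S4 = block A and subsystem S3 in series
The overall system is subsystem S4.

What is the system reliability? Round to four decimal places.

0.9629

R(A) = exp(−0.0000076 × 2000) = 0.984915
R(B) = exp(−0.000099 × 2000) = 0.820370
R(C) = exp(−0.00015 × 2000) = 0.740818
R(D) = exp(−0.00012 × 2000) = 0.786628
R(E) = exp(−0.000035 × 2000) = 0.932394
R(F) = exp(−0.00012 × 2000) = 0.786628
Series (B and C): 0.820370 × 0.740818 = 0.607745
Series (D and E): 0.786628 × 0.932394 = 0.733447
Parallel ([0.607745], [0.733447], and F): 1 − (1 − 0.607745)(1 − 0.733447)(1 − 0.786628) = 0.977691
Series (A and [0.977691]): 0.984915 × 0.977691 = 0.9629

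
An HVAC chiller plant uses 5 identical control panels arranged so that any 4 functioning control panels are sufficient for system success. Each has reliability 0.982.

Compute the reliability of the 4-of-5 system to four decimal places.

R = Σ_{i=4}^{5} C(5,i) p^i (1−p)^{5−i} with p = 0.982
C(5,4)·0.982^4·0.018^1 = 0.083693
C(5,5)·0.982^5·0.018^0 = 0.913182
Sum = 0.9969

0.9969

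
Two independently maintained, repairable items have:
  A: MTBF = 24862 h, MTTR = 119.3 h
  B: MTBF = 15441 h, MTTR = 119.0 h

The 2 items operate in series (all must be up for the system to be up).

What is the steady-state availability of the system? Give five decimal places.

0.98761

A(A) = MTBF/(MTBF+MTTR) = 24862/(24862+119.3) = 0.995224
A(B) = MTBF/(MTBF+MTTR) = 15441/(15441+119.0) = 0.992352
Series availability: 0.995224 × 0.992352 = 0.98761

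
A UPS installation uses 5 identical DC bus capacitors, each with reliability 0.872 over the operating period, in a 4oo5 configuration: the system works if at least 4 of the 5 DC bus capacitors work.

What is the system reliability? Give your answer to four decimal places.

0.8742

R = Σ_{i=4}^{5} C(5,i) p^i (1−p)^{5−i} with p = 0.872
C(5,4)·0.872^4·0.128^1 = 0.370038
C(5,5)·0.872^5·0.128^0 = 0.504176
Sum = 0.8742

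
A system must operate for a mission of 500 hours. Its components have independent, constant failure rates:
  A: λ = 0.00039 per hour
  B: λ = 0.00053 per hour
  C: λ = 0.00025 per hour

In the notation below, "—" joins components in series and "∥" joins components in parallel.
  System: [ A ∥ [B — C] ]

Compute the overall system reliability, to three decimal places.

0.943

R(A) = exp(−0.00039 × 500) = 0.82283
R(B) = exp(−0.00053 × 500) = 0.76721
R(C) = exp(−0.00025 × 500) = 0.88250
Series (B and C): 0.76721 × 0.88250 = 0.67706
Parallel (A and [0.67706]): 1 − (1 − 0.82283)(1 − 0.67706) = 0.943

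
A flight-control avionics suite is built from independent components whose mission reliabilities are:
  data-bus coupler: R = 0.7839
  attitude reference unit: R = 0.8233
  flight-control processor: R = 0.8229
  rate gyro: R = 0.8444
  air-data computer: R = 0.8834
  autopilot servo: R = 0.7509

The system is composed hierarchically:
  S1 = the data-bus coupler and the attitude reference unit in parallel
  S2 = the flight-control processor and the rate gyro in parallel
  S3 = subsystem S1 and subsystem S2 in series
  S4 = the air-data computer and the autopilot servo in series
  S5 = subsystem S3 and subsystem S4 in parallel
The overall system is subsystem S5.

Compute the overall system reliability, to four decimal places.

0.9782

Parallel (data-bus coupler and attitude reference unit): 1 − (1 − 0.783900)(1 − 0.823300) = 0.961815
Parallel (flight-control processor and rate gyro): 1 − (1 − 0.822900)(1 − 0.844400) = 0.972443
Series ([0.961815] and [0.972443]): 0.961815 × 0.972443 = 0.935310
Series (air-data computer and autopilot servo): 0.883400 × 0.750900 = 0.663345
Parallel ([0.935310] and [0.663345]): 1 − (1 − 0.935310)(1 − 0.663345) = 0.9782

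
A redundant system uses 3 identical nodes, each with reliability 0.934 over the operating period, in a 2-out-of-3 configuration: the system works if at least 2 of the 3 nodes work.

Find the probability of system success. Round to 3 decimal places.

0.988

R = Σ_{i=2}^{3} C(3,i) p^i (1−p)^{3−i} with p = 0.934
C(3,2)·0.934^2·0.066^1 = 0.17273
C(3,3)·0.934^3·0.066^0 = 0.81478
Sum = 0.988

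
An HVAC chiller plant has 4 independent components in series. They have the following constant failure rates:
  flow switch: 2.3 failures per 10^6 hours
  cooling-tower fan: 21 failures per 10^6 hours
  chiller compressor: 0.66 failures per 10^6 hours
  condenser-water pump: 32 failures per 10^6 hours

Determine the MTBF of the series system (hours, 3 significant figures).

Series of exponential components: λ_sys = Σ λ_i
λ_sys = 0.0000023 + 0.000021 + 0.00000066 + 0.000032 = 5.5960e-05 /h
MTBF = 1 / λ_sys = 17900 h

17900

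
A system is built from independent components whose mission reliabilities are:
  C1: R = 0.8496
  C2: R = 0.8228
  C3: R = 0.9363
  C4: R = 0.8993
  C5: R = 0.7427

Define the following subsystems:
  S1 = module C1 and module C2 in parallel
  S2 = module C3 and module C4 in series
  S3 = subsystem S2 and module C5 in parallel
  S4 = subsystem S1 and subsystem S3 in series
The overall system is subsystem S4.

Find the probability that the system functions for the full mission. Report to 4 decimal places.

0.9338

Parallel (C1 and C2): 1 − (1 − 0.849600)(1 − 0.822800) = 0.973349
Series (C3 and C4): 0.936300 × 0.899300 = 0.842015
Parallel ([0.842015] and C5): 1 − (1 − 0.842015)(1 − 0.742700) = 0.959350
Series ([0.973349] and [0.959350]): 0.973349 × 0.959350 = 0.9338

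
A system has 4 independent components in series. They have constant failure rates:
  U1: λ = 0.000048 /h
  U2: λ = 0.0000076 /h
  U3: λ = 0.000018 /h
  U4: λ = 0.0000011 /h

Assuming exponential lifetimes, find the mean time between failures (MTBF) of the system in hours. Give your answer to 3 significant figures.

13400

Series of exponential components: λ_sys = Σ λ_i
λ_sys = 0.000048 + 0.0000076 + 0.000018 + 0.0000011 = 7.4700e-05 /h
MTBF = 1 / λ_sys = 13400 h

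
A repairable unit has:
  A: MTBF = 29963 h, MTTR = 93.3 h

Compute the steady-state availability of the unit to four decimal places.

A(A) = MTBF/(MTBF+MTTR) = 29963/(29963+93.3) = 0.9969

0.9969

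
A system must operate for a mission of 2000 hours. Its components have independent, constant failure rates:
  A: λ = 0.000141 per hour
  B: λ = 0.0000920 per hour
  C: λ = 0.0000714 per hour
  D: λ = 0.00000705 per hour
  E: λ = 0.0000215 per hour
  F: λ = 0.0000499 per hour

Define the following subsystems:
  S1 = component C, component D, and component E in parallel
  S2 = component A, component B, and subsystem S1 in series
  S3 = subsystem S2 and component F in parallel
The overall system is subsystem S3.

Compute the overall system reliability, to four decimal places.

0.9646

R(A) = exp(−0.000141 × 2000) = 0.754274
R(B) = exp(−0.0000920 × 2000) = 0.831936
R(C) = exp(−0.0000714 × 2000) = 0.866927
R(D) = exp(−0.00000705 × 2000) = 0.985999
R(E) = exp(−0.0000215 × 2000) = 0.957911
R(F) = exp(−0.0000499 × 2000) = 0.905018
Parallel (C, D, and E): 1 − (1 − 0.866927)(1 − 0.985999)(1 − 0.957911) = 0.999922
Series (A, B, and [0.999922]): 0.754274 × 0.831936 × 0.999922 = 0.627459
Parallel ([0.627459] and F): 1 − (1 − 0.627459)(1 − 0.905018) = 0.9646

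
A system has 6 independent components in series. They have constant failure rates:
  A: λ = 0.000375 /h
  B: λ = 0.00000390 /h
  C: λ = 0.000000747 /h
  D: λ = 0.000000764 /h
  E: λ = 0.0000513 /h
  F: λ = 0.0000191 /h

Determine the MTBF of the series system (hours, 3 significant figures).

2220

Series of exponential components: λ_sys = Σ λ_i
λ_sys = 0.000375 + 0.00000390 + 0.000000747 + 0.000000764 + 0.0000513 + 0.0000191 = 4.5081e-04 /h
MTBF = 1 / λ_sys = 2220 h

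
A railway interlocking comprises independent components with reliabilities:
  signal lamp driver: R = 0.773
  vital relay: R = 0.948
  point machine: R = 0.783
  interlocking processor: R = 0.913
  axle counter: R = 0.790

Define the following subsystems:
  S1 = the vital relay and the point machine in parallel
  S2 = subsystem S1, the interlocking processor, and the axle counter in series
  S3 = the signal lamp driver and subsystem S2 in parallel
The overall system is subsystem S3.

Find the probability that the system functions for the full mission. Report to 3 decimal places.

0.935

Parallel (vital relay and point machine): 1 − (1 − 0.94800)(1 − 0.78300) = 0.98872
Series ([0.98872], interlocking processor, and axle counter): 0.98872 × 0.91300 × 0.79000 = 0.71313
Parallel (signal lamp driver and [0.71313]): 1 − (1 − 0.77300)(1 − 0.71313) = 0.935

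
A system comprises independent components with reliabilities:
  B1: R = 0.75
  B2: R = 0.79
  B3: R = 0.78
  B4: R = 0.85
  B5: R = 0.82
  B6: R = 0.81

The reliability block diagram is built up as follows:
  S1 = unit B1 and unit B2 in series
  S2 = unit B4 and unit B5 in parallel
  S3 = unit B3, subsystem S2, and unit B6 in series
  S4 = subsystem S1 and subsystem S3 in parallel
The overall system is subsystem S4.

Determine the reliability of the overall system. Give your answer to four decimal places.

Series (B1 and B2): 0.750000 × 0.790000 = 0.592500
Parallel (B4 and B5): 1 − (1 − 0.850000)(1 − 0.820000) = 0.973000
Series (B3, [0.973000], and B6): 0.780000 × 0.973000 × 0.810000 = 0.614741
Parallel ([0.592500] and [0.614741]): 1 − (1 − 0.592500)(1 − 0.614741) = 0.8430

0.8430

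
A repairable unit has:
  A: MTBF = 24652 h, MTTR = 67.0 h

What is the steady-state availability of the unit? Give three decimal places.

0.997

A(A) = MTBF/(MTBF+MTTR) = 24652/(24652+67.0) = 0.997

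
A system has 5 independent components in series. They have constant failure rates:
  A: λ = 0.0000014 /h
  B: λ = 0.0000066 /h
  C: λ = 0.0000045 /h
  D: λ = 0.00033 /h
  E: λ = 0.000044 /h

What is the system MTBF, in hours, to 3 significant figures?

Series of exponential components: λ_sys = Σ λ_i
λ_sys = 0.0000014 + 0.0000066 + 0.0000045 + 0.00033 + 0.000044 = 3.8650e-04 /h
MTBF = 1 / λ_sys = 2590 h

2590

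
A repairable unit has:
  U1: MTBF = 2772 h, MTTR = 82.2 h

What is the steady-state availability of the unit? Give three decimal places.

0.971

A(U1) = MTBF/(MTBF+MTTR) = 2772/(2772+82.2) = 0.971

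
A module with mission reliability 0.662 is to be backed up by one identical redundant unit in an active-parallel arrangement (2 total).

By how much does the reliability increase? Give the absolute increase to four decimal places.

R_before = 0.662
R_after = 1 − (1 − 0.662)^2 = 0.8858
ΔR = 0.8858 − 0.662 = 0.2238

0.2238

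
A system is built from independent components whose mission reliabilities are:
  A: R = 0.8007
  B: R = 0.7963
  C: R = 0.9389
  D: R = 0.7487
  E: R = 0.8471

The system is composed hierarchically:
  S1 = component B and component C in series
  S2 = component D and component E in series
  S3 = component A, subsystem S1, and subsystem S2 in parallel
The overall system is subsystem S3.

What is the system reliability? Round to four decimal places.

Series (B and C): 0.796300 × 0.938900 = 0.747646
Series (D and E): 0.748700 × 0.847100 = 0.634224
Parallel (A, [0.747646], and [0.634224]): 1 − (1 − 0.800700)(1 − 0.747646)(1 − 0.634224) = 0.9816

0.9816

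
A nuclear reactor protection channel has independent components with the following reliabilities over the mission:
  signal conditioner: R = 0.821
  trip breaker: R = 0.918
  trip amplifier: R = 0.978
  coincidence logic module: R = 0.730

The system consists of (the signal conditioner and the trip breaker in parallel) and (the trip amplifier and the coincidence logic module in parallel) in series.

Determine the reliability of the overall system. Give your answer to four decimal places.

0.9795

Parallel (signal conditioner and trip breaker): 1 − (1 − 0.821000)(1 − 0.918000) = 0.985322
Parallel (trip amplifier and coincidence logic module): 1 − (1 − 0.978000)(1 − 0.730000) = 0.994060
Series ([0.985322] and [0.994060]): 0.985322 × 0.994060 = 0.9795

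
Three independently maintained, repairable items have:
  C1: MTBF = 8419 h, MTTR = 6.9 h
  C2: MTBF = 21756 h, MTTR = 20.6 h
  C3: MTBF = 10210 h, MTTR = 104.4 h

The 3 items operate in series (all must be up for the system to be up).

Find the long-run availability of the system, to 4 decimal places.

A(C1) = MTBF/(MTBF+MTTR) = 8419/(8419+6.9) = 0.999181
A(C2) = MTBF/(MTBF+MTTR) = 21756/(21756+20.6) = 0.999054
A(C3) = MTBF/(MTBF+MTTR) = 10210/(10210+104.4) = 0.989878
Series availability: 0.999181 × 0.999054 × 0.989878 = 0.9881

0.9881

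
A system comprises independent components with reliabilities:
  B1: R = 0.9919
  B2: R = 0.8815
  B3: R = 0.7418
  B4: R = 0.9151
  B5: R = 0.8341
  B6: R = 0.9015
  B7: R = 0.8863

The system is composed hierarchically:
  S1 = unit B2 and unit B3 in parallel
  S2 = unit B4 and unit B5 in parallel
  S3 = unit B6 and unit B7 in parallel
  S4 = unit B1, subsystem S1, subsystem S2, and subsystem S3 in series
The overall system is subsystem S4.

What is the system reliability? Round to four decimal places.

Parallel (B2 and B3): 1 − (1 − 0.881500)(1 − 0.741800) = 0.969403
Parallel (B4 and B5): 1 − (1 − 0.915100)(1 − 0.834100) = 0.985915
Parallel (B6 and B7): 1 − (1 − 0.901500)(1 − 0.886300) = 0.988801
Series (B1, [0.969403], [0.985915], and [0.988801]): 0.991900 × 0.969403 × 0.985915 × 0.988801 = 0.9374

0.9374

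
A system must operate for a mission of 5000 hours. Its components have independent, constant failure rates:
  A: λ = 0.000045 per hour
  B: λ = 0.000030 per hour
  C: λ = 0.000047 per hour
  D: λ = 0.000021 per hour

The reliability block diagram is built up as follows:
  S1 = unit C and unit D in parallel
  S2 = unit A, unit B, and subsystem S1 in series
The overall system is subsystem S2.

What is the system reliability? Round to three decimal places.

R(A) = exp(−0.000045 × 5000) = 0.79852
R(B) = exp(−0.000030 × 5000) = 0.86071
R(C) = exp(−0.000047 × 5000) = 0.79057
R(D) = exp(−0.000021 × 5000) = 0.90032
Parallel (C and D): 1 − (1 − 0.79057)(1 − 0.90032) = 0.97912
Series (A, B, and [0.97912]): 0.79852 × 0.86071 × 0.97912 = 0.673

0.673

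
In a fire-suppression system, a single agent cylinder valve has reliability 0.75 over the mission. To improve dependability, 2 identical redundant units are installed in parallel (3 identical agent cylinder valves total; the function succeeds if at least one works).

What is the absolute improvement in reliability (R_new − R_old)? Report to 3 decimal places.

R_before = 0.75
R_after = 1 − (1 − 0.75)^3 = 0.984
ΔR = 0.984 − 0.75 = 0.234

0.234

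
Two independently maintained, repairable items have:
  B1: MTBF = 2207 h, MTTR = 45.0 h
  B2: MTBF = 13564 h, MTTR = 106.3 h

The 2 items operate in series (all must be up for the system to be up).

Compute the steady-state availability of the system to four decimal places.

A(B1) = MTBF/(MTBF+MTTR) = 2207/(2207+45.0) = 0.980018
A(B2) = MTBF/(MTBF+MTTR) = 13564/(13564+106.3) = 0.992224
Series availability: 0.980018 × 0.992224 = 0.9724

0.9724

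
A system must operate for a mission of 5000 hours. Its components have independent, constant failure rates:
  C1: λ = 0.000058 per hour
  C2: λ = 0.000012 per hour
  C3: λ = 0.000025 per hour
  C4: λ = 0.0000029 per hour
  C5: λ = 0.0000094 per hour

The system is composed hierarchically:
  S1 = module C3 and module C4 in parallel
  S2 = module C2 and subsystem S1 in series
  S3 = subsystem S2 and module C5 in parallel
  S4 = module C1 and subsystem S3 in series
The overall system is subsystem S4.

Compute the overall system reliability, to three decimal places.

R(C1) = exp(−0.000058 × 5000) = 0.74826
R(C2) = exp(−0.000012 × 5000) = 0.94176
R(C3) = exp(−0.000025 × 5000) = 0.88250
R(C4) = exp(−0.0000029 × 5000) = 0.98560
R(C5) = exp(−0.0000094 × 5000) = 0.95409
Parallel (C3 and C4): 1 − (1 − 0.88250)(1 − 0.98560) = 0.99831
Series (C2 and [0.99831]): 0.94176 × 0.99831 = 0.94017
Parallel ([0.94017] and C5): 1 − (1 − 0.94017)(1 − 0.95409) = 0.99725
Series (C1 and [0.99725]): 0.74826 × 0.99725 = 0.746

0.746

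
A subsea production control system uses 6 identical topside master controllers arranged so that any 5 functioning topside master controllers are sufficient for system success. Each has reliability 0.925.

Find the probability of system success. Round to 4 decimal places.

R = Σ_{i=5}^{6} C(6,i) p^i (1−p)^{6−i} with p = 0.925
C(6,5)·0.925^5·0.075^1 = 0.304734
C(6,6)·0.925^6·0.075^0 = 0.626398
Sum = 0.9311

0.9311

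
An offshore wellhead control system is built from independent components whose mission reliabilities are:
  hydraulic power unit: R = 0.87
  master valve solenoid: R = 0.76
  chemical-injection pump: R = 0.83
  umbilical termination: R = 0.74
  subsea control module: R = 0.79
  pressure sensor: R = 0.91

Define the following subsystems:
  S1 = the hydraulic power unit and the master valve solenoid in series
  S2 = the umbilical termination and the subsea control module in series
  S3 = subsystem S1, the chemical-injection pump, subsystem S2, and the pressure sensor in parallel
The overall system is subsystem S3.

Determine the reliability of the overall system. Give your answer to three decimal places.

Series (hydraulic power unit and master valve solenoid): 0.87000 × 0.76000 = 0.66120
Series (umbilical termination and subsea control module): 0.74000 × 0.79000 = 0.58460
Parallel ([0.66120], chemical-injection pump, [0.58460], and pressure sensor): 1 − (1 − 0.66120)(1 − 0.83000)(1 − 0.58460)(1 − 0.91000) = 0.998

0.998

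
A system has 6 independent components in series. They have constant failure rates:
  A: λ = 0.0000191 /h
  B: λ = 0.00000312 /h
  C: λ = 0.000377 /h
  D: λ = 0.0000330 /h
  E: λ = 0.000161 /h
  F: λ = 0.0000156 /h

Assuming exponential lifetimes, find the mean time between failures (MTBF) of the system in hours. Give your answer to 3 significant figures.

1640

Series of exponential components: λ_sys = Σ λ_i
λ_sys = 0.0000191 + 0.00000312 + 0.000377 + 0.0000330 + 0.000161 + 0.0000156 = 6.0882e-04 /h
MTBF = 1 / λ_sys = 1640 h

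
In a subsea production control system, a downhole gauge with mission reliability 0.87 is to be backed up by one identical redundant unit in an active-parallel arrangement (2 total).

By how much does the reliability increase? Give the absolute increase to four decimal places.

0.1131

R_before = 0.87
R_after = 1 − (1 − 0.87)^2 = 0.9831
ΔR = 0.9831 − 0.87 = 0.1131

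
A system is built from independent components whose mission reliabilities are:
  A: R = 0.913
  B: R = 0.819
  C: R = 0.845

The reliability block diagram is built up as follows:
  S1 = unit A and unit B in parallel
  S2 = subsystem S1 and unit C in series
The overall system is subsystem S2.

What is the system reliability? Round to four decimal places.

Parallel (A and B): 1 − (1 − 0.913000)(1 − 0.819000) = 0.984253
Series ([0.984253] and C): 0.984253 × 0.845000 = 0.8317

0.8317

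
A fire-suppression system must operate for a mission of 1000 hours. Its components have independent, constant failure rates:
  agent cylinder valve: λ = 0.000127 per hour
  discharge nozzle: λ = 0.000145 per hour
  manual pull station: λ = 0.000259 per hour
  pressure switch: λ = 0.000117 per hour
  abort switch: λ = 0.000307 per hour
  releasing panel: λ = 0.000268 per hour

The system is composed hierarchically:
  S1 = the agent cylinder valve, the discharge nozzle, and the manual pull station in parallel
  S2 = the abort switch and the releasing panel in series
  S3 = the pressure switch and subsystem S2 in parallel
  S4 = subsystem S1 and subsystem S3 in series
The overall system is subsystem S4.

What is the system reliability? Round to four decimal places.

0.9482

R(agent cylinder valve) = exp(−0.000127 × 1000) = 0.880734
R(discharge nozzle) = exp(−0.000145 × 1000) = 0.865022
R(manual pull station) = exp(−0.000259 × 1000) = 0.771823
R(pressure switch) = exp(−0.000117 × 1000) = 0.889585
R(abort switch) = exp(−0.000307 × 1000) = 0.735651
R(releasing panel) = exp(−0.000268 × 1000) = 0.764908
Parallel (agent cylinder valve, discharge nozzle, and manual pull station): 1 − (1 − 0.880734)(1 − 0.865022)(1 − 0.771823) = 0.996327
Series (abort switch and releasing panel): 0.735651 × 0.764908 = 0.562705
Parallel (pressure switch and [0.562705]): 1 − (1 − 0.889585)(1 − 0.562705) = 0.951716
Series ([0.996327] and [0.951716]): 0.996327 × 0.951716 = 0.9482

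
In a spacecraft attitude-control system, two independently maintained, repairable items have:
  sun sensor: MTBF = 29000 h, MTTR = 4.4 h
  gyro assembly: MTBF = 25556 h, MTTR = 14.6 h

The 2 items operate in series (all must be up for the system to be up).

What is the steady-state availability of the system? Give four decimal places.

0.9993

A(sun sensor) = MTBF/(MTBF+MTTR) = 29000/(29000+4.4) = 0.999848
A(gyro assembly) = MTBF/(MTBF+MTTR) = 25556/(25556+14.6) = 0.999429
Series availability: 0.999848 × 0.999429 = 0.9993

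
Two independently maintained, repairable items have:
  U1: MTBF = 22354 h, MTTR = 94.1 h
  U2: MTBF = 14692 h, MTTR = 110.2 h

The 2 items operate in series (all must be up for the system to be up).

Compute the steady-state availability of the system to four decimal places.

A(U1) = MTBF/(MTBF+MTTR) = 22354/(22354+94.1) = 0.995808
A(U2) = MTBF/(MTBF+MTTR) = 14692/(14692+110.2) = 0.992555
Series availability: 0.995808 × 0.992555 = 0.9884

0.9884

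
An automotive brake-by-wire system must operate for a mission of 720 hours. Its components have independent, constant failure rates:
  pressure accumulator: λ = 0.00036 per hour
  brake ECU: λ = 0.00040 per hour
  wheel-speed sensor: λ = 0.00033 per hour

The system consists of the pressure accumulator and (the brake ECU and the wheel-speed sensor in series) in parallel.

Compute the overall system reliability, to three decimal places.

R(pressure accumulator) = exp(−0.00036 × 720) = 0.77167
R(brake ECU) = exp(−0.00040 × 720) = 0.74976
R(wheel-speed sensor) = exp(−0.00033 × 720) = 0.78852
Series (brake ECU and wheel-speed sensor): 0.74976 × 0.78852 = 0.59120
Parallel (pressure accumulator and [0.59120]): 1 − (1 − 0.77167)(1 − 0.59120) = 0.907

0.907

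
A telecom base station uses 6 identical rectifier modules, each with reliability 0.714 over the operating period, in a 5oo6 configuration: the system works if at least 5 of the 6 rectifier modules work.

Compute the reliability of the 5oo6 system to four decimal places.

0.4509

R = Σ_{i=5}^{6} C(6,i) p^i (1−p)^{6−i} with p = 0.714
C(6,5)·0.714^5·0.286^1 = 0.318426
C(6,6)·0.714^6·0.286^0 = 0.132492
Sum = 0.4509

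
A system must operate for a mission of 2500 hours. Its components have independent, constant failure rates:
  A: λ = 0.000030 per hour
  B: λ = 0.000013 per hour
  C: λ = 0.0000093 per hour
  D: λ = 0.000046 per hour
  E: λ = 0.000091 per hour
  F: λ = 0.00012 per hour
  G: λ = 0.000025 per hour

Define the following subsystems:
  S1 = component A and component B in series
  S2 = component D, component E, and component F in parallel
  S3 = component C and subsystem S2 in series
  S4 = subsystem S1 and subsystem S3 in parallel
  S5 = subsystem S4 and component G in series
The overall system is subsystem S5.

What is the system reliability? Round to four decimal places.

0.9367

R(A) = exp(−0.000030 × 2500) = 0.927743
R(B) = exp(−0.000013 × 2500) = 0.968022
R(C) = exp(−0.0000093 × 2500) = 0.977018
R(D) = exp(−0.000046 × 2500) = 0.891366
R(E) = exp(−0.000091 × 2500) = 0.796522
R(F) = exp(−0.00012 × 2500) = 0.740818
R(G) = exp(−0.000025 × 2500) = 0.939413
Series (A and B): 0.927743 × 0.968022 = 0.898076
Parallel (D, E, and F): 1 − (1 − 0.891366)(1 − 0.796522)(1 − 0.740818) = 0.994271
Series (C and [0.994271]): 0.977018 × 0.994271 = 0.971421
Parallel ([0.898076] and [0.971421]): 1 − (1 − 0.898076)(1 − 0.971421) = 0.997087
Series ([0.997087] and G): 0.997087 × 0.939413 = 0.9367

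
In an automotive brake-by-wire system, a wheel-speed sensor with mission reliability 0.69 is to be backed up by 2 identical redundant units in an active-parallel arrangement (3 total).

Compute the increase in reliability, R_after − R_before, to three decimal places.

R_before = 0.69
R_after = 1 − (1 − 0.69)^3 = 0.970
ΔR = 0.970 − 0.69 = 0.280

0.280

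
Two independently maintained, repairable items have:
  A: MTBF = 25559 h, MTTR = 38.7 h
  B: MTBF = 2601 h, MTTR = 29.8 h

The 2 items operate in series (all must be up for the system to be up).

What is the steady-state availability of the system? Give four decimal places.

A(A) = MTBF/(MTBF+MTTR) = 25559/(25559+38.7) = 0.998488
A(B) = MTBF/(MTBF+MTTR) = 2601/(2601+29.8) = 0.988673
Series availability: 0.998488 × 0.988673 = 0.9872

0.9872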